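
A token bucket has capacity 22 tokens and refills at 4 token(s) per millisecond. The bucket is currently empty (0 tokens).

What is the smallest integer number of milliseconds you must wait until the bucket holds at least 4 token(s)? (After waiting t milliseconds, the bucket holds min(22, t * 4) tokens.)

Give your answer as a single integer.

Answer: 1

Derivation:
Need t * 4 >= 4, so t >= 4/4.
Smallest integer t = ceil(4/4) = 1.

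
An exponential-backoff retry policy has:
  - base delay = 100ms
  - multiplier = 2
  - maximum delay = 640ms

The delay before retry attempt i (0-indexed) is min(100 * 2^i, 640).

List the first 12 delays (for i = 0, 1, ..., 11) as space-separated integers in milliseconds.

Computing each delay:
  i=0: min(100*2^0, 640) = 100
  i=1: min(100*2^1, 640) = 200
  i=2: min(100*2^2, 640) = 400
  i=3: min(100*2^3, 640) = 640
  i=4: min(100*2^4, 640) = 640
  i=5: min(100*2^5, 640) = 640
  i=6: min(100*2^6, 640) = 640
  i=7: min(100*2^7, 640) = 640
  i=8: min(100*2^8, 640) = 640
  i=9: min(100*2^9, 640) = 640
  i=10: min(100*2^10, 640) = 640
  i=11: min(100*2^11, 640) = 640

Answer: 100 200 400 640 640 640 640 640 640 640 640 640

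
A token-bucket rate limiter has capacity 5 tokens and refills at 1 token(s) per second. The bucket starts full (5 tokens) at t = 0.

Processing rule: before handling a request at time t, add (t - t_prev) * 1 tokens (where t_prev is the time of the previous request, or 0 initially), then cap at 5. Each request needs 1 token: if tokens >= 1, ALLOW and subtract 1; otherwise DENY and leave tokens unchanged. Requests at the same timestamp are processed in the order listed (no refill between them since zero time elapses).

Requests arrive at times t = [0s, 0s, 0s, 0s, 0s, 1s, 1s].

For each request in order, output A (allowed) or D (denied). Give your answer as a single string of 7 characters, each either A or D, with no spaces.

Answer: AAAAAAD

Derivation:
Simulating step by step:
  req#1 t=0s: ALLOW
  req#2 t=0s: ALLOW
  req#3 t=0s: ALLOW
  req#4 t=0s: ALLOW
  req#5 t=0s: ALLOW
  req#6 t=1s: ALLOW
  req#7 t=1s: DENY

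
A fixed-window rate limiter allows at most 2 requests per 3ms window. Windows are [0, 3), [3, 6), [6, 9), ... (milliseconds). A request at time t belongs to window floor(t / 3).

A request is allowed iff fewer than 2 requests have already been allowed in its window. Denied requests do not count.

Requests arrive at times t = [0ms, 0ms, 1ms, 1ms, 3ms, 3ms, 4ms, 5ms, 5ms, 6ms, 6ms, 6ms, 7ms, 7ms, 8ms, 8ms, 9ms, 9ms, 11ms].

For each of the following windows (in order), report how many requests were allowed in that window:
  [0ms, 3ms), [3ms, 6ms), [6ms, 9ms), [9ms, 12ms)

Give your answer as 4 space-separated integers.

Answer: 2 2 2 2

Derivation:
Processing requests:
  req#1 t=0ms (window 0): ALLOW
  req#2 t=0ms (window 0): ALLOW
  req#3 t=1ms (window 0): DENY
  req#4 t=1ms (window 0): DENY
  req#5 t=3ms (window 1): ALLOW
  req#6 t=3ms (window 1): ALLOW
  req#7 t=4ms (window 1): DENY
  req#8 t=5ms (window 1): DENY
  req#9 t=5ms (window 1): DENY
  req#10 t=6ms (window 2): ALLOW
  req#11 t=6ms (window 2): ALLOW
  req#12 t=6ms (window 2): DENY
  req#13 t=7ms (window 2): DENY
  req#14 t=7ms (window 2): DENY
  req#15 t=8ms (window 2): DENY
  req#16 t=8ms (window 2): DENY
  req#17 t=9ms (window 3): ALLOW
  req#18 t=9ms (window 3): ALLOW
  req#19 t=11ms (window 3): DENY

Allowed counts by window: 2 2 2 2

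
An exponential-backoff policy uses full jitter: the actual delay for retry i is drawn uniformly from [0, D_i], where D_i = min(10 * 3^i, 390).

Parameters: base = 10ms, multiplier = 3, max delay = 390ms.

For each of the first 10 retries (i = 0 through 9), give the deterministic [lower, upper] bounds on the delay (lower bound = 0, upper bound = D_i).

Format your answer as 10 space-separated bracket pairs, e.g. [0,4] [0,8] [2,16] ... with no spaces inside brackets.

Answer: [0,10] [0,30] [0,90] [0,270] [0,390] [0,390] [0,390] [0,390] [0,390] [0,390]

Derivation:
Computing bounds per retry:
  i=0: D_i=min(10*3^0,390)=10, bounds=[0,10]
  i=1: D_i=min(10*3^1,390)=30, bounds=[0,30]
  i=2: D_i=min(10*3^2,390)=90, bounds=[0,90]
  i=3: D_i=min(10*3^3,390)=270, bounds=[0,270]
  i=4: D_i=min(10*3^4,390)=390, bounds=[0,390]
  i=5: D_i=min(10*3^5,390)=390, bounds=[0,390]
  i=6: D_i=min(10*3^6,390)=390, bounds=[0,390]
  i=7: D_i=min(10*3^7,390)=390, bounds=[0,390]
  i=8: D_i=min(10*3^8,390)=390, bounds=[0,390]
  i=9: D_i=min(10*3^9,390)=390, bounds=[0,390]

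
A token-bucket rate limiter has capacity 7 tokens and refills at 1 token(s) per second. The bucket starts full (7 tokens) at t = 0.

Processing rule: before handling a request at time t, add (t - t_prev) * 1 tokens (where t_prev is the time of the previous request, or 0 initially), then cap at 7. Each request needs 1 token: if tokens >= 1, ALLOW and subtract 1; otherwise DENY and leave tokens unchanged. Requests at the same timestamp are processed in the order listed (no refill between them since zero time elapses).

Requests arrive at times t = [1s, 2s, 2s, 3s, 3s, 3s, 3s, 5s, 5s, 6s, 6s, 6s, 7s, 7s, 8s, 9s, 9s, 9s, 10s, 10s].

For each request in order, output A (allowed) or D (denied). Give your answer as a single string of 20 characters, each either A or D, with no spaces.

Answer: AAAAAAAAAAAAADAADDAD

Derivation:
Simulating step by step:
  req#1 t=1s: ALLOW
  req#2 t=2s: ALLOW
  req#3 t=2s: ALLOW
  req#4 t=3s: ALLOW
  req#5 t=3s: ALLOW
  req#6 t=3s: ALLOW
  req#7 t=3s: ALLOW
  req#8 t=5s: ALLOW
  req#9 t=5s: ALLOW
  req#10 t=6s: ALLOW
  req#11 t=6s: ALLOW
  req#12 t=6s: ALLOW
  req#13 t=7s: ALLOW
  req#14 t=7s: DENY
  req#15 t=8s: ALLOW
  req#16 t=9s: ALLOW
  req#17 t=9s: DENY
  req#18 t=9s: DENY
  req#19 t=10s: ALLOW
  req#20 t=10s: DENY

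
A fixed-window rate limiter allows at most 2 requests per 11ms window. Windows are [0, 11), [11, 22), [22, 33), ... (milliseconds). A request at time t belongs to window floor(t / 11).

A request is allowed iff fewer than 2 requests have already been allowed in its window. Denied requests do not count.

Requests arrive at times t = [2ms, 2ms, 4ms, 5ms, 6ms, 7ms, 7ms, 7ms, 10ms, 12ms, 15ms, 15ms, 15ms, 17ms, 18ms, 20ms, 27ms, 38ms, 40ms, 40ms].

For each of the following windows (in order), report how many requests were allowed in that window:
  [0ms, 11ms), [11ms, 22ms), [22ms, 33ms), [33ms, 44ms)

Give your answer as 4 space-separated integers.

Answer: 2 2 1 2

Derivation:
Processing requests:
  req#1 t=2ms (window 0): ALLOW
  req#2 t=2ms (window 0): ALLOW
  req#3 t=4ms (window 0): DENY
  req#4 t=5ms (window 0): DENY
  req#5 t=6ms (window 0): DENY
  req#6 t=7ms (window 0): DENY
  req#7 t=7ms (window 0): DENY
  req#8 t=7ms (window 0): DENY
  req#9 t=10ms (window 0): DENY
  req#10 t=12ms (window 1): ALLOW
  req#11 t=15ms (window 1): ALLOW
  req#12 t=15ms (window 1): DENY
  req#13 t=15ms (window 1): DENY
  req#14 t=17ms (window 1): DENY
  req#15 t=18ms (window 1): DENY
  req#16 t=20ms (window 1): DENY
  req#17 t=27ms (window 2): ALLOW
  req#18 t=38ms (window 3): ALLOW
  req#19 t=40ms (window 3): ALLOW
  req#20 t=40ms (window 3): DENY

Allowed counts by window: 2 2 1 2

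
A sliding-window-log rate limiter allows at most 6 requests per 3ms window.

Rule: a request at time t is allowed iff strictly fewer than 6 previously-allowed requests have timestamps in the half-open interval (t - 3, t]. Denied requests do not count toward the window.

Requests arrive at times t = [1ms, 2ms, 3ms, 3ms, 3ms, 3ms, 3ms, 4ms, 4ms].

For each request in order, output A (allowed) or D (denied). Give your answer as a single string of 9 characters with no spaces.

Answer: AAAAAADAD

Derivation:
Tracking allowed requests in the window:
  req#1 t=1ms: ALLOW
  req#2 t=2ms: ALLOW
  req#3 t=3ms: ALLOW
  req#4 t=3ms: ALLOW
  req#5 t=3ms: ALLOW
  req#6 t=3ms: ALLOW
  req#7 t=3ms: DENY
  req#8 t=4ms: ALLOW
  req#9 t=4ms: DENY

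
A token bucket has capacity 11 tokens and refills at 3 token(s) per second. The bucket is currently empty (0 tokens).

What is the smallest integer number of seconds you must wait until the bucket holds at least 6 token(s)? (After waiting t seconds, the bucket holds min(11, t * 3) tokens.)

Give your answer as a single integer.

Need t * 3 >= 6, so t >= 6/3.
Smallest integer t = ceil(6/3) = 2.

Answer: 2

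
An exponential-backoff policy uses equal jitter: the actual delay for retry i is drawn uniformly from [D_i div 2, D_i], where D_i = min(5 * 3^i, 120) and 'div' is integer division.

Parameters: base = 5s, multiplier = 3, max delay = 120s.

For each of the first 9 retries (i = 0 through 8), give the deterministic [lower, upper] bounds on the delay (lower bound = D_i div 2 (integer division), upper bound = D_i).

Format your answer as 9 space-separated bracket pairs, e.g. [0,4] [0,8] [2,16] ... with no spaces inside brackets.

Answer: [2,5] [7,15] [22,45] [60,120] [60,120] [60,120] [60,120] [60,120] [60,120]

Derivation:
Computing bounds per retry:
  i=0: D_i=min(5*3^0,120)=5, bounds=[2,5]
  i=1: D_i=min(5*3^1,120)=15, bounds=[7,15]
  i=2: D_i=min(5*3^2,120)=45, bounds=[22,45]
  i=3: D_i=min(5*3^3,120)=120, bounds=[60,120]
  i=4: D_i=min(5*3^4,120)=120, bounds=[60,120]
  i=5: D_i=min(5*3^5,120)=120, bounds=[60,120]
  i=6: D_i=min(5*3^6,120)=120, bounds=[60,120]
  i=7: D_i=min(5*3^7,120)=120, bounds=[60,120]
  i=8: D_i=min(5*3^8,120)=120, bounds=[60,120]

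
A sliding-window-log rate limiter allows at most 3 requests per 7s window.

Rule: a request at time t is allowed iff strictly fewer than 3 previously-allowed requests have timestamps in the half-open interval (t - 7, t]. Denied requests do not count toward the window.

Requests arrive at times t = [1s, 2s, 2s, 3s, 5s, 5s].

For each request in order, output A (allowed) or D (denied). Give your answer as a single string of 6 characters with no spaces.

Answer: AAADDD

Derivation:
Tracking allowed requests in the window:
  req#1 t=1s: ALLOW
  req#2 t=2s: ALLOW
  req#3 t=2s: ALLOW
  req#4 t=3s: DENY
  req#5 t=5s: DENY
  req#6 t=5s: DENY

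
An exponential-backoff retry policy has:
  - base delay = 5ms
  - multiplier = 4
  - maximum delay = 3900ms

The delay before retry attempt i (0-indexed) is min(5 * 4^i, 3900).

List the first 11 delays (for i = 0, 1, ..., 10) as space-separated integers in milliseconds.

Computing each delay:
  i=0: min(5*4^0, 3900) = 5
  i=1: min(5*4^1, 3900) = 20
  i=2: min(5*4^2, 3900) = 80
  i=3: min(5*4^3, 3900) = 320
  i=4: min(5*4^4, 3900) = 1280
  i=5: min(5*4^5, 3900) = 3900
  i=6: min(5*4^6, 3900) = 3900
  i=7: min(5*4^7, 3900) = 3900
  i=8: min(5*4^8, 3900) = 3900
  i=9: min(5*4^9, 3900) = 3900
  i=10: min(5*4^10, 3900) = 3900

Answer: 5 20 80 320 1280 3900 3900 3900 3900 3900 3900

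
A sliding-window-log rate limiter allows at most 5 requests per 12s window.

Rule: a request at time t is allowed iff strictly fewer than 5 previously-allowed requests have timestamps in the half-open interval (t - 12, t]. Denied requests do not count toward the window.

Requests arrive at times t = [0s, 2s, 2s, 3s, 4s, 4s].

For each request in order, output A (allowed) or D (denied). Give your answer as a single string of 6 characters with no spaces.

Tracking allowed requests in the window:
  req#1 t=0s: ALLOW
  req#2 t=2s: ALLOW
  req#3 t=2s: ALLOW
  req#4 t=3s: ALLOW
  req#5 t=4s: ALLOW
  req#6 t=4s: DENY

Answer: AAAAAD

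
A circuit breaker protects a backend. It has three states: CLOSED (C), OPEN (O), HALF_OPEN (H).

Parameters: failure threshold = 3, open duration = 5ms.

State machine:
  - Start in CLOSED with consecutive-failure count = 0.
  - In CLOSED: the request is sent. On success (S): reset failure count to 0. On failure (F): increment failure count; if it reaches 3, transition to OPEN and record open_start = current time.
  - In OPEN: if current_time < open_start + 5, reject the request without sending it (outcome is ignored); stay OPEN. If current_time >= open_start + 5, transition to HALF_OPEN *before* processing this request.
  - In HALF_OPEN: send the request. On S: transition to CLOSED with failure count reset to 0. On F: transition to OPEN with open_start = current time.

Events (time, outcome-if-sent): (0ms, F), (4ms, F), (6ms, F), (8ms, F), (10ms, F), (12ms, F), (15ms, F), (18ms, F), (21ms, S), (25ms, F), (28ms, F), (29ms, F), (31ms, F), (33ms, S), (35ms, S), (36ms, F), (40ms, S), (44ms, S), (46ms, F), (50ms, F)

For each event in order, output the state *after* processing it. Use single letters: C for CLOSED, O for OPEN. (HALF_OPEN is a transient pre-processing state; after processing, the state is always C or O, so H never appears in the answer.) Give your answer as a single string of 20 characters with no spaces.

Answer: CCOOOOOOOOOOOOOOOCCC

Derivation:
State after each event:
  event#1 t=0ms outcome=F: state=CLOSED
  event#2 t=4ms outcome=F: state=CLOSED
  event#3 t=6ms outcome=F: state=OPEN
  event#4 t=8ms outcome=F: state=OPEN
  event#5 t=10ms outcome=F: state=OPEN
  event#6 t=12ms outcome=F: state=OPEN
  event#7 t=15ms outcome=F: state=OPEN
  event#8 t=18ms outcome=F: state=OPEN
  event#9 t=21ms outcome=S: state=OPEN
  event#10 t=25ms outcome=F: state=OPEN
  event#11 t=28ms outcome=F: state=OPEN
  event#12 t=29ms outcome=F: state=OPEN
  event#13 t=31ms outcome=F: state=OPEN
  event#14 t=33ms outcome=S: state=OPEN
  event#15 t=35ms outcome=S: state=OPEN
  event#16 t=36ms outcome=F: state=OPEN
  event#17 t=40ms outcome=S: state=OPEN
  event#18 t=44ms outcome=S: state=CLOSED
  event#19 t=46ms outcome=F: state=CLOSED
  event#20 t=50ms outcome=F: state=CLOSED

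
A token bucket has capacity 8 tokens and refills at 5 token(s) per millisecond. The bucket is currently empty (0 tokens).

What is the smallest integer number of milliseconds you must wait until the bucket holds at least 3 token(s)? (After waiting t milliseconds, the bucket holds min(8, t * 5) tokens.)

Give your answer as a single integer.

Need t * 5 >= 3, so t >= 3/5.
Smallest integer t = ceil(3/5) = 1.

Answer: 1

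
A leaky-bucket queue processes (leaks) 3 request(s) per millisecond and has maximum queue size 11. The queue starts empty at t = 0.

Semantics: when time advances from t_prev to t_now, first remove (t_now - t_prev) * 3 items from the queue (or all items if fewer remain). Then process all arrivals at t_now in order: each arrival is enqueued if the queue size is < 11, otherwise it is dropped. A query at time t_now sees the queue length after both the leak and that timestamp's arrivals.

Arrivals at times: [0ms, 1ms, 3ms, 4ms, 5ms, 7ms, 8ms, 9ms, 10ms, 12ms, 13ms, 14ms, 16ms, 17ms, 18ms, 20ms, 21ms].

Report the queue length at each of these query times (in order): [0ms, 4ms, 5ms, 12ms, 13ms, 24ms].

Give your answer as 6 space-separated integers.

Answer: 1 1 1 1 1 0

Derivation:
Queue lengths at query times:
  query t=0ms: backlog = 1
  query t=4ms: backlog = 1
  query t=5ms: backlog = 1
  query t=12ms: backlog = 1
  query t=13ms: backlog = 1
  query t=24ms: backlog = 0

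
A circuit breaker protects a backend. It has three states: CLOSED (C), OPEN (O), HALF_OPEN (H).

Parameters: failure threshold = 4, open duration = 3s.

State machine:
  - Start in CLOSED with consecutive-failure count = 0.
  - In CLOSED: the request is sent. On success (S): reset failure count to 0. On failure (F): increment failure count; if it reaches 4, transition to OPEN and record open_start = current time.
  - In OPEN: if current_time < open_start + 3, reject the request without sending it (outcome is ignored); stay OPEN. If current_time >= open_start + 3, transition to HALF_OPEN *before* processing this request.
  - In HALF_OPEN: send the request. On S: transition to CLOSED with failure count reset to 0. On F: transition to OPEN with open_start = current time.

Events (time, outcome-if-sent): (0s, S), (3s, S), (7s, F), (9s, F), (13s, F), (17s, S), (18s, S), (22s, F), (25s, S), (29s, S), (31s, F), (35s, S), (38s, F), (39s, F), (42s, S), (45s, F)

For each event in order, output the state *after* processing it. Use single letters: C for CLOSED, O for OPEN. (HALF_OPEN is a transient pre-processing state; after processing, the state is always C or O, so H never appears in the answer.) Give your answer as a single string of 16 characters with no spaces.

State after each event:
  event#1 t=0s outcome=S: state=CLOSED
  event#2 t=3s outcome=S: state=CLOSED
  event#3 t=7s outcome=F: state=CLOSED
  event#4 t=9s outcome=F: state=CLOSED
  event#5 t=13s outcome=F: state=CLOSED
  event#6 t=17s outcome=S: state=CLOSED
  event#7 t=18s outcome=S: state=CLOSED
  event#8 t=22s outcome=F: state=CLOSED
  event#9 t=25s outcome=S: state=CLOSED
  event#10 t=29s outcome=S: state=CLOSED
  event#11 t=31s outcome=F: state=CLOSED
  event#12 t=35s outcome=S: state=CLOSED
  event#13 t=38s outcome=F: state=CLOSED
  event#14 t=39s outcome=F: state=CLOSED
  event#15 t=42s outcome=S: state=CLOSED
  event#16 t=45s outcome=F: state=CLOSED

Answer: CCCCCCCCCCCCCCCC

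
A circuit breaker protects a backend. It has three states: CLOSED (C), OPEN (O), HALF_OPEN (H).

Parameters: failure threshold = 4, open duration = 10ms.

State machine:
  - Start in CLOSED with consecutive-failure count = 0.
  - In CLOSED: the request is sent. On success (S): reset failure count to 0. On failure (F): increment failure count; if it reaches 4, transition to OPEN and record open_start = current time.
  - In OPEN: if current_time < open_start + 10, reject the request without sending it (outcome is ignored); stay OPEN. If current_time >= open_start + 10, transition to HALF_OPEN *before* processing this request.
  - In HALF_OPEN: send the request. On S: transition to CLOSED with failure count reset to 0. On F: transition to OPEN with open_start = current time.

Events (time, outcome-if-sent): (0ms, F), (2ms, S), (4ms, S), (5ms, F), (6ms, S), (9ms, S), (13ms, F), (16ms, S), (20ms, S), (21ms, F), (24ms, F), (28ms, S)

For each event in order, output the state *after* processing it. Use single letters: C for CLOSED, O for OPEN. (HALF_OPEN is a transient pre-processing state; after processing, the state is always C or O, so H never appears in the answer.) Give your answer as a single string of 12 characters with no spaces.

Answer: CCCCCCCCCCCC

Derivation:
State after each event:
  event#1 t=0ms outcome=F: state=CLOSED
  event#2 t=2ms outcome=S: state=CLOSED
  event#3 t=4ms outcome=S: state=CLOSED
  event#4 t=5ms outcome=F: state=CLOSED
  event#5 t=6ms outcome=S: state=CLOSED
  event#6 t=9ms outcome=S: state=CLOSED
  event#7 t=13ms outcome=F: state=CLOSED
  event#8 t=16ms outcome=S: state=CLOSED
  event#9 t=20ms outcome=S: state=CLOSED
  event#10 t=21ms outcome=F: state=CLOSED
  event#11 t=24ms outcome=F: state=CLOSED
  event#12 t=28ms outcome=S: state=CLOSED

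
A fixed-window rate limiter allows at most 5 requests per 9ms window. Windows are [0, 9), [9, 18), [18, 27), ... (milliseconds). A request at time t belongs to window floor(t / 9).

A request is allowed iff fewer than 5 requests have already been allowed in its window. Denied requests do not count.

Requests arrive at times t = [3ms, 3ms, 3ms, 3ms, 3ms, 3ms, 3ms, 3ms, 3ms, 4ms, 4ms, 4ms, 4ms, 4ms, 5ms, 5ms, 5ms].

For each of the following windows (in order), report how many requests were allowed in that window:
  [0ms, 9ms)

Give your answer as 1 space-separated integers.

Processing requests:
  req#1 t=3ms (window 0): ALLOW
  req#2 t=3ms (window 0): ALLOW
  req#3 t=3ms (window 0): ALLOW
  req#4 t=3ms (window 0): ALLOW
  req#5 t=3ms (window 0): ALLOW
  req#6 t=3ms (window 0): DENY
  req#7 t=3ms (window 0): DENY
  req#8 t=3ms (window 0): DENY
  req#9 t=3ms (window 0): DENY
  req#10 t=4ms (window 0): DENY
  req#11 t=4ms (window 0): DENY
  req#12 t=4ms (window 0): DENY
  req#13 t=4ms (window 0): DENY
  req#14 t=4ms (window 0): DENY
  req#15 t=5ms (window 0): DENY
  req#16 t=5ms (window 0): DENY
  req#17 t=5ms (window 0): DENY

Allowed counts by window: 5

Answer: 5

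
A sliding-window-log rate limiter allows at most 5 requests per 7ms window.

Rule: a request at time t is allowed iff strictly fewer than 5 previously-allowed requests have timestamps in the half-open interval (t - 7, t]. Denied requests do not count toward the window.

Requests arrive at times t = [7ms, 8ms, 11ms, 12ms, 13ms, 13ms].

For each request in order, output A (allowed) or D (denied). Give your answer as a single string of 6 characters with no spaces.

Answer: AAAAAD

Derivation:
Tracking allowed requests in the window:
  req#1 t=7ms: ALLOW
  req#2 t=8ms: ALLOW
  req#3 t=11ms: ALLOW
  req#4 t=12ms: ALLOW
  req#5 t=13ms: ALLOW
  req#6 t=13ms: DENY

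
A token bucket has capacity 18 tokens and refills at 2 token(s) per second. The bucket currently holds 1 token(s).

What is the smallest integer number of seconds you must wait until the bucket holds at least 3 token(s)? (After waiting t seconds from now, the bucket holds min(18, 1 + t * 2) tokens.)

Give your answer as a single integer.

Need 1 + t * 2 >= 3, so t >= 2/2.
Smallest integer t = ceil(2/2) = 1.

Answer: 1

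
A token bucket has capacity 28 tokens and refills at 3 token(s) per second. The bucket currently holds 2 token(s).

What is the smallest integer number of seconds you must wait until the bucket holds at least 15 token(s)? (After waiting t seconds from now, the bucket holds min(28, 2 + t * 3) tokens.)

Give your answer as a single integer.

Need 2 + t * 3 >= 15, so t >= 13/3.
Smallest integer t = ceil(13/3) = 5.

Answer: 5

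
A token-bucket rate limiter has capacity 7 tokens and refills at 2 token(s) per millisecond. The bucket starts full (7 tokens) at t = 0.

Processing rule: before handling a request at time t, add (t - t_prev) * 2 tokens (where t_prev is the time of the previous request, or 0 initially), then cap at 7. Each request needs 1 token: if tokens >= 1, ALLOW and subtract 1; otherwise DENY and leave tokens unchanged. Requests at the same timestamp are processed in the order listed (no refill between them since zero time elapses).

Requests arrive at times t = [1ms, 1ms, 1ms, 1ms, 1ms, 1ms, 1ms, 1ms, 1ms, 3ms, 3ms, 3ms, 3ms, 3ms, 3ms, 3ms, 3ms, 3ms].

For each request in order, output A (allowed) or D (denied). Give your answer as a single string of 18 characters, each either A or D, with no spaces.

Answer: AAAAAAADDAAAADDDDD

Derivation:
Simulating step by step:
  req#1 t=1ms: ALLOW
  req#2 t=1ms: ALLOW
  req#3 t=1ms: ALLOW
  req#4 t=1ms: ALLOW
  req#5 t=1ms: ALLOW
  req#6 t=1ms: ALLOW
  req#7 t=1ms: ALLOW
  req#8 t=1ms: DENY
  req#9 t=1ms: DENY
  req#10 t=3ms: ALLOW
  req#11 t=3ms: ALLOW
  req#12 t=3ms: ALLOW
  req#13 t=3ms: ALLOW
  req#14 t=3ms: DENY
  req#15 t=3ms: DENY
  req#16 t=3ms: DENY
  req#17 t=3ms: DENY
  req#18 t=3ms: DENY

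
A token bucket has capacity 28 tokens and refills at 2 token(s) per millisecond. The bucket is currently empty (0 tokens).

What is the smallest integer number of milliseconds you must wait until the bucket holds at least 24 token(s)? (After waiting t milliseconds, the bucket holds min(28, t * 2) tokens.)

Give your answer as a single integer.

Answer: 12

Derivation:
Need t * 2 >= 24, so t >= 24/2.
Smallest integer t = ceil(24/2) = 12.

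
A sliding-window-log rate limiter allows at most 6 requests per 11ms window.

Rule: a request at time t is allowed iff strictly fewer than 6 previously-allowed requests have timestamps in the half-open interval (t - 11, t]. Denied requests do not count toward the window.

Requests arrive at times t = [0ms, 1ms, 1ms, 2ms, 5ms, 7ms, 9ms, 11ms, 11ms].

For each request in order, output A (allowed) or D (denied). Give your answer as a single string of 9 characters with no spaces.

Answer: AAAAAADAD

Derivation:
Tracking allowed requests in the window:
  req#1 t=0ms: ALLOW
  req#2 t=1ms: ALLOW
  req#3 t=1ms: ALLOW
  req#4 t=2ms: ALLOW
  req#5 t=5ms: ALLOW
  req#6 t=7ms: ALLOW
  req#7 t=9ms: DENY
  req#8 t=11ms: ALLOW
  req#9 t=11ms: DENY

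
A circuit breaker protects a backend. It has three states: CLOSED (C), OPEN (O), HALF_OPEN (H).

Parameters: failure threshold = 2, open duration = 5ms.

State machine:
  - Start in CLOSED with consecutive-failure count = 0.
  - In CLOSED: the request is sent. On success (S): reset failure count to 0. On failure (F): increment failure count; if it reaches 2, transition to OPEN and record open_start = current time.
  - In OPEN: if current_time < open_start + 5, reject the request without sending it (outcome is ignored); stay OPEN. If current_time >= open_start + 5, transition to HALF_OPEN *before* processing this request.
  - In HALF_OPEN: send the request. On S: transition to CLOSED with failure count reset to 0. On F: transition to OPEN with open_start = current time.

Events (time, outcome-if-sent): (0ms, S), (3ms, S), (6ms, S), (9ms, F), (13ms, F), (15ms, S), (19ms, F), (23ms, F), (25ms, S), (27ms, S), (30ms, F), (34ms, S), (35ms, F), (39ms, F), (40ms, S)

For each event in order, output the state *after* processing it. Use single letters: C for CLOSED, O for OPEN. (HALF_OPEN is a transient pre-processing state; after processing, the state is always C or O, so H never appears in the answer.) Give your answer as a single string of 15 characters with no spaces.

State after each event:
  event#1 t=0ms outcome=S: state=CLOSED
  event#2 t=3ms outcome=S: state=CLOSED
  event#3 t=6ms outcome=S: state=CLOSED
  event#4 t=9ms outcome=F: state=CLOSED
  event#5 t=13ms outcome=F: state=OPEN
  event#6 t=15ms outcome=S: state=OPEN
  event#7 t=19ms outcome=F: state=OPEN
  event#8 t=23ms outcome=F: state=OPEN
  event#9 t=25ms outcome=S: state=CLOSED
  event#10 t=27ms outcome=S: state=CLOSED
  event#11 t=30ms outcome=F: state=CLOSED
  event#12 t=34ms outcome=S: state=CLOSED
  event#13 t=35ms outcome=F: state=CLOSED
  event#14 t=39ms outcome=F: state=OPEN
  event#15 t=40ms outcome=S: state=OPEN

Answer: CCCCOOOOCCCCCOO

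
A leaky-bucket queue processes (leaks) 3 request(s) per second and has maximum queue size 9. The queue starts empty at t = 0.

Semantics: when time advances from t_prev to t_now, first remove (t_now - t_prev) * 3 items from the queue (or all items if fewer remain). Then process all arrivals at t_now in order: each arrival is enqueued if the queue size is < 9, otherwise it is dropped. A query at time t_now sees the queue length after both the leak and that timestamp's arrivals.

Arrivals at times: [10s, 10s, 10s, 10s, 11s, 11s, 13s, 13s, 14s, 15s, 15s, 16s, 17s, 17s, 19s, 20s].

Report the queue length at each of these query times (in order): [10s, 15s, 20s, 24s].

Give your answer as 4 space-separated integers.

Answer: 4 2 1 0

Derivation:
Queue lengths at query times:
  query t=10s: backlog = 4
  query t=15s: backlog = 2
  query t=20s: backlog = 1
  query t=24s: backlog = 0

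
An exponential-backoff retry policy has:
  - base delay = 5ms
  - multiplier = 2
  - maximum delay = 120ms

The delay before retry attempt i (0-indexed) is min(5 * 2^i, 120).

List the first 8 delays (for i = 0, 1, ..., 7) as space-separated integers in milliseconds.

Computing each delay:
  i=0: min(5*2^0, 120) = 5
  i=1: min(5*2^1, 120) = 10
  i=2: min(5*2^2, 120) = 20
  i=3: min(5*2^3, 120) = 40
  i=4: min(5*2^4, 120) = 80
  i=5: min(5*2^5, 120) = 120
  i=6: min(5*2^6, 120) = 120
  i=7: min(5*2^7, 120) = 120

Answer: 5 10 20 40 80 120 120 120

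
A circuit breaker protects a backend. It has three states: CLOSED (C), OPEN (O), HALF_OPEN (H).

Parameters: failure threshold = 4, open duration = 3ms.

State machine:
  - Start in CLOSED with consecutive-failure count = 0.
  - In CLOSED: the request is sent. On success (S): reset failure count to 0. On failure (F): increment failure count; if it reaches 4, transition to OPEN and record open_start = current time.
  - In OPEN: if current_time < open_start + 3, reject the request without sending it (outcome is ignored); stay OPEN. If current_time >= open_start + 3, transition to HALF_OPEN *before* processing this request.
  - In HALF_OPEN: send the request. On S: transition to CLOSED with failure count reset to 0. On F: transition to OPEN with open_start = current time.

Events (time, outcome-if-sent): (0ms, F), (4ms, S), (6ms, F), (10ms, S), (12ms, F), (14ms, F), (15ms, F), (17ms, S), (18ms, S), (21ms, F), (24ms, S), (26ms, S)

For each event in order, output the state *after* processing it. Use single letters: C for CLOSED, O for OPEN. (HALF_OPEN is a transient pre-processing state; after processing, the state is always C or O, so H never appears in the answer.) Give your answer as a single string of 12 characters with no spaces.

State after each event:
  event#1 t=0ms outcome=F: state=CLOSED
  event#2 t=4ms outcome=S: state=CLOSED
  event#3 t=6ms outcome=F: state=CLOSED
  event#4 t=10ms outcome=S: state=CLOSED
  event#5 t=12ms outcome=F: state=CLOSED
  event#6 t=14ms outcome=F: state=CLOSED
  event#7 t=15ms outcome=F: state=CLOSED
  event#8 t=17ms outcome=S: state=CLOSED
  event#9 t=18ms outcome=S: state=CLOSED
  event#10 t=21ms outcome=F: state=CLOSED
  event#11 t=24ms outcome=S: state=CLOSED
  event#12 t=26ms outcome=S: state=CLOSED

Answer: CCCCCCCCCCCC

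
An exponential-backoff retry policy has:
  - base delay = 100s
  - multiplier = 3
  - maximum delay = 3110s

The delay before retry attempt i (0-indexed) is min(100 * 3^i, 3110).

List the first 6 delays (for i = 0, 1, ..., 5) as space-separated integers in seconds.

Computing each delay:
  i=0: min(100*3^0, 3110) = 100
  i=1: min(100*3^1, 3110) = 300
  i=2: min(100*3^2, 3110) = 900
  i=3: min(100*3^3, 3110) = 2700
  i=4: min(100*3^4, 3110) = 3110
  i=5: min(100*3^5, 3110) = 3110

Answer: 100 300 900 2700 3110 3110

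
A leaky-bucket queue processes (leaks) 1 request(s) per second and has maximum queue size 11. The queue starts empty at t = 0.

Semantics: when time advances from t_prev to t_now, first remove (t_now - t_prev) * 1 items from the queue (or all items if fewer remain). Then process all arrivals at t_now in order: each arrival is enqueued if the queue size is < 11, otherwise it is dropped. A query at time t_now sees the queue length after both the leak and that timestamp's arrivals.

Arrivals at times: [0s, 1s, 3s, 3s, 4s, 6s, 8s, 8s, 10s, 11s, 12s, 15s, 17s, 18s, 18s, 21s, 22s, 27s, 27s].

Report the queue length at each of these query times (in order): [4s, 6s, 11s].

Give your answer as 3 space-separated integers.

Queue lengths at query times:
  query t=4s: backlog = 2
  query t=6s: backlog = 1
  query t=11s: backlog = 1

Answer: 2 1 1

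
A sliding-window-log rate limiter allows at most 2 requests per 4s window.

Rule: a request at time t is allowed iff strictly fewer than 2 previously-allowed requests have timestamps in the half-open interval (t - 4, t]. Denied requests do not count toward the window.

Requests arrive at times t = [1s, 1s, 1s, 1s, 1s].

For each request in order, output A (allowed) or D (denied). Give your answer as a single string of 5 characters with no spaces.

Tracking allowed requests in the window:
  req#1 t=1s: ALLOW
  req#2 t=1s: ALLOW
  req#3 t=1s: DENY
  req#4 t=1s: DENY
  req#5 t=1s: DENY

Answer: AADDD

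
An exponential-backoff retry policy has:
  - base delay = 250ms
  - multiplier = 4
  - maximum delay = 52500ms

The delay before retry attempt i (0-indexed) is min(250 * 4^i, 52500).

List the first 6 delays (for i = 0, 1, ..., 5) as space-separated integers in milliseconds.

Computing each delay:
  i=0: min(250*4^0, 52500) = 250
  i=1: min(250*4^1, 52500) = 1000
  i=2: min(250*4^2, 52500) = 4000
  i=3: min(250*4^3, 52500) = 16000
  i=4: min(250*4^4, 52500) = 52500
  i=5: min(250*4^5, 52500) = 52500

Answer: 250 1000 4000 16000 52500 52500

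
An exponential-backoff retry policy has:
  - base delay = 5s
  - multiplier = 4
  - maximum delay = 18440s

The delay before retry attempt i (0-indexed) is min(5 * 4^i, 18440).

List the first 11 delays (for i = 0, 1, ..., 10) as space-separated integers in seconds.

Answer: 5 20 80 320 1280 5120 18440 18440 18440 18440 18440

Derivation:
Computing each delay:
  i=0: min(5*4^0, 18440) = 5
  i=1: min(5*4^1, 18440) = 20
  i=2: min(5*4^2, 18440) = 80
  i=3: min(5*4^3, 18440) = 320
  i=4: min(5*4^4, 18440) = 1280
  i=5: min(5*4^5, 18440) = 5120
  i=6: min(5*4^6, 18440) = 18440
  i=7: min(5*4^7, 18440) = 18440
  i=8: min(5*4^8, 18440) = 18440
  i=9: min(5*4^9, 18440) = 18440
  i=10: min(5*4^10, 18440) = 18440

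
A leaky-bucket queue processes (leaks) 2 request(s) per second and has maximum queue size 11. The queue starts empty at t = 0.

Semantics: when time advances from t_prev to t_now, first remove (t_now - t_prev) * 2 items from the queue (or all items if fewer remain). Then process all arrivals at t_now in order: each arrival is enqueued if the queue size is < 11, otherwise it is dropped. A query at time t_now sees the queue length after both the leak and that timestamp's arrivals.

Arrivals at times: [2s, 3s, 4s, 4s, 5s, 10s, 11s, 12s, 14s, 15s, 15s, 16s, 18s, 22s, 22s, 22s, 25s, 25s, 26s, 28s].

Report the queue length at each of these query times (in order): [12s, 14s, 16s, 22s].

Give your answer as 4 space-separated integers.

Queue lengths at query times:
  query t=12s: backlog = 1
  query t=14s: backlog = 1
  query t=16s: backlog = 1
  query t=22s: backlog = 3

Answer: 1 1 1 3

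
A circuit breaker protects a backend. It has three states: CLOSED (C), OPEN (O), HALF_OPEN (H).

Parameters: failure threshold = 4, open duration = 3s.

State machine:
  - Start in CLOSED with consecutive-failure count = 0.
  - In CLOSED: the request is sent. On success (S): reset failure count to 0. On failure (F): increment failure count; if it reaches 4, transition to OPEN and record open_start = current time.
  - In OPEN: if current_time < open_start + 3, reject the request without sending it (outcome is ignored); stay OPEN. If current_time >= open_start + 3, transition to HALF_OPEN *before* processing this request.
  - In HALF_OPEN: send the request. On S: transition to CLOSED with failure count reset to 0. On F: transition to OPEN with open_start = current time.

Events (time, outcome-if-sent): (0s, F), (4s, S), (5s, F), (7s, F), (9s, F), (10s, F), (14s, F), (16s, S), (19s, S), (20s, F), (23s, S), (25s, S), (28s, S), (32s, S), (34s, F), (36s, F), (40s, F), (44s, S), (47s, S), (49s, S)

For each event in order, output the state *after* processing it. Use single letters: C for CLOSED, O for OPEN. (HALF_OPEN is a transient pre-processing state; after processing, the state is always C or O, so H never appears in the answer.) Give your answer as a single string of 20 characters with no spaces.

State after each event:
  event#1 t=0s outcome=F: state=CLOSED
  event#2 t=4s outcome=S: state=CLOSED
  event#3 t=5s outcome=F: state=CLOSED
  event#4 t=7s outcome=F: state=CLOSED
  event#5 t=9s outcome=F: state=CLOSED
  event#6 t=10s outcome=F: state=OPEN
  event#7 t=14s outcome=F: state=OPEN
  event#8 t=16s outcome=S: state=OPEN
  event#9 t=19s outcome=S: state=CLOSED
  event#10 t=20s outcome=F: state=CLOSED
  event#11 t=23s outcome=S: state=CLOSED
  event#12 t=25s outcome=S: state=CLOSED
  event#13 t=28s outcome=S: state=CLOSED
  event#14 t=32s outcome=S: state=CLOSED
  event#15 t=34s outcome=F: state=CLOSED
  event#16 t=36s outcome=F: state=CLOSED
  event#17 t=40s outcome=F: state=CLOSED
  event#18 t=44s outcome=S: state=CLOSED
  event#19 t=47s outcome=S: state=CLOSED
  event#20 t=49s outcome=S: state=CLOSED

Answer: CCCCCOOOCCCCCCCCCCCC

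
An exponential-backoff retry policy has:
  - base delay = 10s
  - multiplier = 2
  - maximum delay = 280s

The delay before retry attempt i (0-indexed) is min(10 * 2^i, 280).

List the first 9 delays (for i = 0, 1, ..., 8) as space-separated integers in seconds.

Computing each delay:
  i=0: min(10*2^0, 280) = 10
  i=1: min(10*2^1, 280) = 20
  i=2: min(10*2^2, 280) = 40
  i=3: min(10*2^3, 280) = 80
  i=4: min(10*2^4, 280) = 160
  i=5: min(10*2^5, 280) = 280
  i=6: min(10*2^6, 280) = 280
  i=7: min(10*2^7, 280) = 280
  i=8: min(10*2^8, 280) = 280

Answer: 10 20 40 80 160 280 280 280 280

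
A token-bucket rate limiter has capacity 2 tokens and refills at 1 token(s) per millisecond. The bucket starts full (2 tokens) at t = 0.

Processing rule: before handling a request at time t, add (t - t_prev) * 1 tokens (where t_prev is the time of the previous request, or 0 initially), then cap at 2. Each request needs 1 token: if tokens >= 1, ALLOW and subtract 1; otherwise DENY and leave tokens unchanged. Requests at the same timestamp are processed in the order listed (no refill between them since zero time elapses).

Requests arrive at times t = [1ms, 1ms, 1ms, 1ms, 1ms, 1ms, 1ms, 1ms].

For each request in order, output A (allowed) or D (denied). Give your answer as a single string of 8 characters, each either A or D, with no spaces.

Simulating step by step:
  req#1 t=1ms: ALLOW
  req#2 t=1ms: ALLOW
  req#3 t=1ms: DENY
  req#4 t=1ms: DENY
  req#5 t=1ms: DENY
  req#6 t=1ms: DENY
  req#7 t=1ms: DENY
  req#8 t=1ms: DENY

Answer: AADDDDDD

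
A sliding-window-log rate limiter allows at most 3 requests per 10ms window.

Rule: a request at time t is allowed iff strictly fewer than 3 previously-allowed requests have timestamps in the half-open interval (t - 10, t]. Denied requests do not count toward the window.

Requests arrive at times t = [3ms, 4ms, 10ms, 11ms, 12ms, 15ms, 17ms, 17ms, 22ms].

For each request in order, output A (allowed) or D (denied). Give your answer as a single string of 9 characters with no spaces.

Tracking allowed requests in the window:
  req#1 t=3ms: ALLOW
  req#2 t=4ms: ALLOW
  req#3 t=10ms: ALLOW
  req#4 t=11ms: DENY
  req#5 t=12ms: DENY
  req#6 t=15ms: ALLOW
  req#7 t=17ms: ALLOW
  req#8 t=17ms: DENY
  req#9 t=22ms: ALLOW

Answer: AAADDAADA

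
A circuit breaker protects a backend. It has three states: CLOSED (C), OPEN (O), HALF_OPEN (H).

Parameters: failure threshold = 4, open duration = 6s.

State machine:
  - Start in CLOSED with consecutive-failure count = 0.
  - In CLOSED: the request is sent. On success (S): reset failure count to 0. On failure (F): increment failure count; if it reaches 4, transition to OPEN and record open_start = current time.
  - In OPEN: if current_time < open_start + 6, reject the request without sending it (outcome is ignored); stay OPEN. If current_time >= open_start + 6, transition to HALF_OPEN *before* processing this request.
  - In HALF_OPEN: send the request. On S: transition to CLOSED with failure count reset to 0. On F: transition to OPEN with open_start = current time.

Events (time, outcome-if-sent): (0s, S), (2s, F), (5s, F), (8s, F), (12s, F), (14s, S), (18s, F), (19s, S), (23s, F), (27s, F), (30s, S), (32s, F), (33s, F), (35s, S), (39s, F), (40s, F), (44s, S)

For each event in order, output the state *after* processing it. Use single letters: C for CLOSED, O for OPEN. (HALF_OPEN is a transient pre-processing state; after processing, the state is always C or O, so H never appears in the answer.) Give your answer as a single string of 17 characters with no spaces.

State after each event:
  event#1 t=0s outcome=S: state=CLOSED
  event#2 t=2s outcome=F: state=CLOSED
  event#3 t=5s outcome=F: state=CLOSED
  event#4 t=8s outcome=F: state=CLOSED
  event#5 t=12s outcome=F: state=OPEN
  event#6 t=14s outcome=S: state=OPEN
  event#7 t=18s outcome=F: state=OPEN
  event#8 t=19s outcome=S: state=OPEN
  event#9 t=23s outcome=F: state=OPEN
  event#10 t=27s outcome=F: state=OPEN
  event#11 t=30s outcome=S: state=OPEN
  event#12 t=32s outcome=F: state=OPEN
  event#13 t=33s outcome=F: state=OPEN
  event#14 t=35s outcome=S: state=OPEN
  event#15 t=39s outcome=F: state=OPEN
  event#16 t=40s outcome=F: state=OPEN
  event#17 t=44s outcome=S: state=OPEN

Answer: CCCCOOOOOOOOOOOOO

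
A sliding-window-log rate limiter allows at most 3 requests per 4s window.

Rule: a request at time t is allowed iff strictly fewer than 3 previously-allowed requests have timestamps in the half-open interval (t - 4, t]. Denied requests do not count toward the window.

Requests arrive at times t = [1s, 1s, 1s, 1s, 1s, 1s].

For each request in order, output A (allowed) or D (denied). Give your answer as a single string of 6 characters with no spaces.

Answer: AAADDD

Derivation:
Tracking allowed requests in the window:
  req#1 t=1s: ALLOW
  req#2 t=1s: ALLOW
  req#3 t=1s: ALLOW
  req#4 t=1s: DENY
  req#5 t=1s: DENY
  req#6 t=1s: DENY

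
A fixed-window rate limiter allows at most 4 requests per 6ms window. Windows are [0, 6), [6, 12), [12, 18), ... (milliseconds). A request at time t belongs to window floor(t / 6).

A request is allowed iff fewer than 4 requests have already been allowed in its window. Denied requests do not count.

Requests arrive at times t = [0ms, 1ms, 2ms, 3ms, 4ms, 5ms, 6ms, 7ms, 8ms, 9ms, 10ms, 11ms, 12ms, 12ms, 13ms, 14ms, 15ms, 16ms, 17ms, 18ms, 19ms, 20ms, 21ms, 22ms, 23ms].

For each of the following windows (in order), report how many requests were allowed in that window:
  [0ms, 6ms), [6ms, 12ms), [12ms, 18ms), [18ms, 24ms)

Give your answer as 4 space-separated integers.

Answer: 4 4 4 4

Derivation:
Processing requests:
  req#1 t=0ms (window 0): ALLOW
  req#2 t=1ms (window 0): ALLOW
  req#3 t=2ms (window 0): ALLOW
  req#4 t=3ms (window 0): ALLOW
  req#5 t=4ms (window 0): DENY
  req#6 t=5ms (window 0): DENY
  req#7 t=6ms (window 1): ALLOW
  req#8 t=7ms (window 1): ALLOW
  req#9 t=8ms (window 1): ALLOW
  req#10 t=9ms (window 1): ALLOW
  req#11 t=10ms (window 1): DENY
  req#12 t=11ms (window 1): DENY
  req#13 t=12ms (window 2): ALLOW
  req#14 t=12ms (window 2): ALLOW
  req#15 t=13ms (window 2): ALLOW
  req#16 t=14ms (window 2): ALLOW
  req#17 t=15ms (window 2): DENY
  req#18 t=16ms (window 2): DENY
  req#19 t=17ms (window 2): DENY
  req#20 t=18ms (window 3): ALLOW
  req#21 t=19ms (window 3): ALLOW
  req#22 t=20ms (window 3): ALLOW
  req#23 t=21ms (window 3): ALLOW
  req#24 t=22ms (window 3): DENY
  req#25 t=23ms (window 3): DENY

Allowed counts by window: 4 4 4 4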